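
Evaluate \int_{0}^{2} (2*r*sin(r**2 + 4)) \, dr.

Let u = r**2 + 4, so du = 2*r dr. When r = 0, u = 4; when r = 2, u = 8.
The integral becomes ∫ sin(u) du from 4 to 8, with antiderivative -cos(u).
Back in r: F(r) = -cos(r**2 + 4).
Then F(2) - F(0) = (-cos(8)) - (-cos(4)) = cos(4) - cos(8).

cos(4) - cos(8)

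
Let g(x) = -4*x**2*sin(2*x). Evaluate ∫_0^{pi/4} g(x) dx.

1 - pi/2

Integrate by parts twice (u = x^2, dv = -4*sin(2*x) dx).
An antiderivative is F(x) = 2*x**2*cos(2*x) - 2*x*sin(2*x) - cos(2*x).
Then F(pi/4) - F(0) = (-pi/2) - (-1) = 1 - pi/2.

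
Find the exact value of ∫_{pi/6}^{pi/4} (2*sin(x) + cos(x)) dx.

-sqrt(2)/2 - 1/2 + sqrt(3)

An antiderivative is F(x) = sin(x) - 2*cos(x).
Then F(pi/4) - F(pi/6) = (-sqrt(2)/2) - (1/2 - sqrt(3)) = -sqrt(2)/2 - 1/2 + sqrt(3).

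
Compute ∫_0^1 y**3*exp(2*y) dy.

3/8 + exp(2)/8

Integrate by parts 3 times (u = y^3, dv = exp(2*y) dy).
An antiderivative is F(y) = (4*y**3 - 6*y**2 + 6*y - 3)*exp(2*y)/8.
Then F(1) - F(0) = (exp(2)/8) - (-3/8) = 3/8 + exp(2)/8.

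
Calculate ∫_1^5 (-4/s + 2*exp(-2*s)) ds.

-4*log(5) - exp(-10) + exp(-2)

An antiderivative is F(s) = -4*log(s) - exp(-2*s).
Then F(5) - F(1) = (-4*log(5) - exp(-10)) - (-exp(-2)) = -4*log(5) - exp(-10) + exp(-2).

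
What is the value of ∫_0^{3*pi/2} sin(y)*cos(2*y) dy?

Use the identity sin(y)cos(2*y) = [sin(3*y) + sin(-y)]/2.
An antiderivative is F(y) = cos(y)/2 - cos(3*y)/6.
Then F(3*pi/2) - F(0) = (0) - (1/3) = -1/3.

-1/3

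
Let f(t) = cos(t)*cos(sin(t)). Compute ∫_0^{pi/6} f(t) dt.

sin(1/2)

Let u = sin(t), so du = cos(t) dt. When t = 0, u = 0; when t = pi/6, u = 1/2.
The integral becomes ∫ cos(u) du from 0 to 1/2, with antiderivative sin(u).
Back in t: F(t) = sin(sin(t)).
Then F(pi/6) - F(0) = (sin(1/2)) - (0) = sin(1/2).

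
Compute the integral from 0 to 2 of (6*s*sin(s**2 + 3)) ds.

3*cos(3) - 3*cos(7)

Let u = s**2 + 3, so du = 2*s ds. When s = 0, u = 3; when s = 2, u = 7.
The integral becomes 3·∫ sin(u) du from 3 to 7, with antiderivative -3*cos(u).
Back in s: F(s) = -3*cos(s**2 + 3).
Then F(2) - F(0) = (-3*cos(7)) - (-3*cos(3)) = 3*cos(3) - 3*cos(7).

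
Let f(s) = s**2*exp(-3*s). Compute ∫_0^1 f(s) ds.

Integrate by parts twice (u = s^2, dv = exp(-3*s) ds).
An antiderivative is F(s) = (-9*s**2 - 6*s - 2)*exp(-3*s)/27.
Then F(1) - F(0) = (-17*exp(-3)/27) - (-2/27) = 2/27 - 17*exp(-3)/27.

2/27 - 17*exp(-3)/27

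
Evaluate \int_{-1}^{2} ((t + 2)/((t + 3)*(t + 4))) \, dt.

log(8/5)

Factor the denominator: t**2 + 7*t + 12 = (t + 4)(t + 3).
Partial fractions: (t + 2)/((t + 3)*(t + 4)) = 2/(t + 4) - 1/(t + 3).
An antiderivative is F(t) = -log(t + 3) + 2*log(t + 4).
Then F(2) - F(-1) = (log(36/5)) - (log(9/2)) = log(8/5).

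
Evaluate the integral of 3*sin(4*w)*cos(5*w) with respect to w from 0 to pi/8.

Use the identity sin(4*w)cos(5*w) = [sin(9*w) + sin(-w)]/2.
An antiderivative is F(w) = 3*cos(w)/2 - cos(9*w)/6.
Then F(pi/8) - F(0) = (5*sqrt(sqrt(2) + 2)/6) - (4/3) = -4/3 + 5*sqrt(sqrt(2) + 2)/6.

-4/3 + 5*sqrt(sqrt(2) + 2)/6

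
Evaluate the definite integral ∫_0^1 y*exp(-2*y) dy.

Integrate by parts once (u = y, dv = exp(-2*y) dy).
An antiderivative is F(y) = (-2*y - 1)*exp(-2*y)/4.
Then F(1) - F(0) = (-3*exp(-2)/4) - (-1/4) = (-3 + exp(2))*exp(-2)/4.

(-3 + exp(2))*exp(-2)/4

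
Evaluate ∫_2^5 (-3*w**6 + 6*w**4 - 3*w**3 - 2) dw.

By the power rule, an antiderivative is F(w) = -3*w**7/7 + 6*w**5/5 - 3*w**4/4 - 2*w.
Then F(5) - F(2) = (-845905/28) - (-1136/35) = -4224981/140.

-4224981/140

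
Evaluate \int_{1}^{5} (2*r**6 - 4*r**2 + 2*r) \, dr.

465776/21

By the power rule, an antiderivative is F(r) = 2*r**7/7 - 4*r**3/3 + r**2.
Then F(5) - F(1) = (465775/21) - (-1/21) = 465776/21.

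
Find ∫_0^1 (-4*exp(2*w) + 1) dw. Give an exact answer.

An antiderivative is F(w) = -2*exp(2*w) + w.
Then F(1) - F(0) = (1 - 2*exp(2)) - (-2) = 3 - 2*exp(2).

3 - 2*exp(2)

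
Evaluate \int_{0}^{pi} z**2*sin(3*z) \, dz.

Integrate by parts twice (u = z^2, dv = sin(3*z) dz).
An antiderivative is F(z) = -z**2*cos(3*z)/3 + 2*z*sin(3*z)/9 + 2*cos(3*z)/27.
Then F(pi) - F(0) = (-2/27 + pi**2/3) - (2/27) = -4/27 + pi**2/3.

-4/27 + pi**2/3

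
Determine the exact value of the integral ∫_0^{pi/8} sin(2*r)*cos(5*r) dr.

Use the identity sin(2*r)cos(5*r) = [sin(7*r) + sin(-3*r)]/2.
An antiderivative is F(r) = cos(3*r)/6 - cos(7*r)/14.
Then F(pi/8) - F(0) = (sqrt(2 - sqrt(2))/12 + sqrt(sqrt(2) + 2)/28) - (2/21) = -2/21 + sqrt(2 - sqrt(2))/12 + sqrt(sqrt(2) + 2)/28.

-2/21 + sqrt(2 - sqrt(2))/12 + sqrt(sqrt(2) + 2)/28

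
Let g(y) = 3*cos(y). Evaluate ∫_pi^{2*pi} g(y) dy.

An antiderivative is F(y) = 3*sin(y).
Then F(2*pi) - F(pi) = (0) - (0) = 0.

0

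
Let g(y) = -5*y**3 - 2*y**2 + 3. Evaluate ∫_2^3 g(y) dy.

-1091/12

By the power rule, an antiderivative is F(y) = -5*y**4/4 - 2*y**3/3 + 3*y.
Then F(3) - F(2) = (-441/4) - (-58/3) = -1091/12.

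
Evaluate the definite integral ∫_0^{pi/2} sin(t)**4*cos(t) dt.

Let u = sin(t), so du = cos(t) dt. When t = 0, u = 0; when t = pi/2, u = 1.
The integral becomes ∫ u**4 du from 0 to 1, with antiderivative u**5/5.
Back in t: F(t) = sin(t)**5/5.
Then F(pi/2) - F(0) = (1/5) - (0) = 1/5.

1/5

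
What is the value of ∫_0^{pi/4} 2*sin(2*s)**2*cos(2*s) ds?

Let u = sin(2*s), so du = 2*cos(2*s) ds. When s = 0, u = 0; when s = pi/4, u = 1.
The integral becomes ∫ u**2 du from 0 to 1, with antiderivative u**3/3.
Back in s: F(s) = sin(2*s)**3/3.
Then F(pi/4) - F(0) = (1/3) - (0) = 1/3.

1/3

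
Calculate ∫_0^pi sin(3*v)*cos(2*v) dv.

6/5

Use the identity sin(3*v)cos(2*v) = [sin(5*v) + sin(v)]/2.
An antiderivative is F(v) = -cos(v)/2 - cos(5*v)/10.
Then F(pi) - F(0) = (3/5) - (-3/5) = 6/5.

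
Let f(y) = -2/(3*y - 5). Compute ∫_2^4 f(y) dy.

-2*log(7)/3

An antiderivative is F(y) = -2*log(3*y - 5)/3.
Then F(4) - F(2) = (-2*log(7)/3) - (0) = -2*log(7)/3.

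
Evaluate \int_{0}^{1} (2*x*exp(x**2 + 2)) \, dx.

-exp(2) + exp(3)

Let u = x**2 + 2, so du = 2*x dx. When x = 0, u = 2; when x = 1, u = 3.
The integral becomes ∫ exp(u) du from 2 to 3, with antiderivative exp(u).
Back in x: F(x) = exp(x**2 + 2).
Then F(1) - F(0) = (exp(3)) - (exp(2)) = -exp(2) + exp(3).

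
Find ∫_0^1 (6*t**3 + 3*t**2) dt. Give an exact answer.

5/2

By the power rule, an antiderivative is F(t) = 3*t**4/2 + t**3.
Then F(1) - F(0) = (5/2) - (0) = 5/2.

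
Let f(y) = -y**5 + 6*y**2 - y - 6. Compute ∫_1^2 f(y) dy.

By the power rule, an antiderivative is F(y) = -y**6/6 + 2*y**3 - y**2/2 - 6*y.
Then F(2) - F(1) = (-26/3) - (-14/3) = -4.

-4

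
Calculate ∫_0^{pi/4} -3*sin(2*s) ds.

An antiderivative is F(s) = 3*cos(2*s)/2.
Then F(pi/4) - F(0) = (0) - (3/2) = -3/2.

-3/2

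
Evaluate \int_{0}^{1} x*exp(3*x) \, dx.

Integrate by parts once (u = x, dv = exp(3*x) dx).
An antiderivative is F(x) = (3*x - 1)*exp(3*x)/9.
Then F(1) - F(0) = (2*exp(3)/9) - (-1/9) = 1/9 + 2*exp(3)/9.

1/9 + 2*exp(3)/9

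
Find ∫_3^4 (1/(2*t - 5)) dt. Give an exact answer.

An antiderivative is F(t) = log(2*t - 5)/2.
Then F(4) - F(3) = (log(3)/2) - (0) = log(3)/2.

log(3)/2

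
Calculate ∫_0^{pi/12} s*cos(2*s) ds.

-1/4 + pi/48 + sqrt(3)/8

Integrate by parts once (u = s, dv = cos(2*s) ds).
An antiderivative is F(s) = s*sin(2*s)/2 + cos(2*s)/4.
Then F(pi/12) - F(0) = (pi/48 + sqrt(3)/8) - (1/4) = -1/4 + pi/48 + sqrt(3)/8.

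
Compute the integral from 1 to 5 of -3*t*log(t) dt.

Integrate by parts once (u = ln t, dv = -3*t dt).
An antiderivative is F(t) = -3*t**2*(2*log(t) - 1)/4.
Then F(5) - F(1) = (75/4 - 75*log(5)/2) - (3/4) = 18 - 75*log(5)/2.

18 - 75*log(5)/2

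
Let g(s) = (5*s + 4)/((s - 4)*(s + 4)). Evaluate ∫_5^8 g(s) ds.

Factor the denominator: s**2 - 16 = (s + 4)(s - 4).
Partial fractions: (5*s + 4)/((s - 4)*(s + 4)) = 2/(s + 4) + 3/(s - 4).
An antiderivative is F(s) = 3*log(s - 4) + 2*log(s + 4).
Then F(8) - F(5) = (2*log(3) + 10*log(2)) - (log(81)) = -2*log(3) + 10*log(2).

-2*log(3) + 10*log(2)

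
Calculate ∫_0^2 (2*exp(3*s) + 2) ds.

10/3 + 2*exp(6)/3

An antiderivative is F(s) = 2*exp(3*s)/3 + 2*s.
Then F(2) - F(0) = (4 + 2*exp(6)/3) - (2/3) = 10/3 + 2*exp(6)/3.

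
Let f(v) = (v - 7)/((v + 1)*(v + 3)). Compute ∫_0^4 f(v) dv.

-4*log(5) - 5*log(3) + 5*log(7)

Factor the denominator: v**2 + 4*v + 3 = (v + 3)(v + 1).
Partial fractions: (v - 7)/((v + 1)*(v + 3)) = 5/(v + 3) - 4/(v + 1).
An antiderivative is F(v) = -4*log(v + 1) + 5*log(v + 3).
Then F(4) - F(0) = (-4*log(5) + 5*log(7)) - (5*log(3)) = -4*log(5) - 5*log(3) + 5*log(7).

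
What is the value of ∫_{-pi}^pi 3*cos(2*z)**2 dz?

Use the identity cos^2(2*z) = (1 + cos(4*z))/2.
An antiderivative is F(z) = 3*z/2 + 3*sin(4*z)/8.
Then F(pi) - F(-pi) = (3*pi/2) - (-3*pi/2) = 3*pi.

3*pi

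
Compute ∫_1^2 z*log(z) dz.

Integrate by parts once (u = ln z, dv = z dz).
An antiderivative is F(z) = z**2*(2*log(z) - 1)/4.
Then F(2) - F(1) = (-1 + log(4)) - (-1/4) = -3/4 + log(4).

-3/4 + log(4)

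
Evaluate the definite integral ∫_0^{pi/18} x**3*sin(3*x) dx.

-1/27 - sqrt(3)*pi**3/34992 + pi**2/1944 + sqrt(3)*pi/162

Integrate by parts 3 times (u = x^3, dv = sin(3*x) dx).
An antiderivative is F(x) = -x**3*cos(3*x)/3 + x**2*sin(3*x)/3 + 2*x*cos(3*x)/9 - 2*sin(3*x)/27.
Then F(pi/18) - F(0) = (-1/27 - sqrt(3)*pi**3/34992 + pi**2/1944 + sqrt(3)*pi/162) - (0) = -1/27 - sqrt(3)*pi**3/34992 + pi**2/1944 + sqrt(3)*pi/162.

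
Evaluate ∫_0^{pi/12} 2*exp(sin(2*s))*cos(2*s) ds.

Let u = sin(2*s), so du = 2*cos(2*s) ds. When s = 0, u = 0; when s = pi/12, u = 1/2.
The integral becomes ∫ exp(u) du from 0 to 1/2, with antiderivative exp(u).
Back in s: F(s) = exp(sin(2*s)).
Then F(pi/12) - F(0) = (exp(1/2)) - (1) = -1 + exp(1/2).

-1 + exp(1/2)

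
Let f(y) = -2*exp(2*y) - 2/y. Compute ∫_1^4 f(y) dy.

-exp(8) - log(16) + exp(2)

An antiderivative is F(y) = -exp(2*y) - 2*log(y).
Then F(4) - F(1) = (-exp(8) - log(16)) - (-exp(2)) = -exp(8) - log(16) + exp(2).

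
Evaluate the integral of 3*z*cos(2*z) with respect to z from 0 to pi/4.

-3/4 + 3*pi/8

Integrate by parts once (u = z, dv = 3*cos(2*z) dz).
An antiderivative is F(z) = 3*z*sin(2*z)/2 + 3*cos(2*z)/4.
Then F(pi/4) - F(0) = (3*pi/8) - (3/4) = -3/4 + 3*pi/8.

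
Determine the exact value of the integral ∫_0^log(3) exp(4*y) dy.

Let u = exp(y), so du = exp(y) dy. When y = 0, u = 1; when y = log(3), u = 3.
The integral becomes ∫ u**3 du from 1 to 3, with antiderivative u**4/4.
Back in y: F(y) = exp(4*y)/4.
Then F(log(3)) - F(0) = (81/4) - (1/4) = 20.

20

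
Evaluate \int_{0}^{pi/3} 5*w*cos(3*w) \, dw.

Integrate by parts once (u = w, dv = 5*cos(3*w) dw).
An antiderivative is F(w) = 5*w*sin(3*w)/3 + 5*cos(3*w)/9.
Then F(pi/3) - F(0) = (-5/9) - (5/9) = -10/9.

-10/9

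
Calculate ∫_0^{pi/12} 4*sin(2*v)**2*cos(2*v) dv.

Let u = sin(2*v), so du = 2*cos(2*v) dv. When v = 0, u = 0; when v = pi/12, u = 1/2.
The integral becomes 2·∫ u**2 du from 0 to 1/2, with antiderivative 2*u**3/3.
Back in v: F(v) = 2*sin(2*v)**3/3.
Then F(pi/12) - F(0) = (1/12) - (0) = 1/12.

1/12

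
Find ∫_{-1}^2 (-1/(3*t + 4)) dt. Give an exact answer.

An antiderivative is F(t) = -log(3*t + 4)/3.
Then F(2) - F(-1) = (-log(10)/3) - (0) = -log(10)/3.

-log(10)/3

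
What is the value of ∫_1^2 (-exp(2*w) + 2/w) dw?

An antiderivative is F(w) = -exp(2*w)/2 + 2*log(w).
Then F(2) - F(1) = (-exp(4)/2 + log(4)) - (-exp(2)/2) = -exp(4)/2 + log(4) + exp(2)/2.

-exp(4)/2 + log(4) + exp(2)/2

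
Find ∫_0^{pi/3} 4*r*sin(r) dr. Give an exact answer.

-2*pi/3 + 2*sqrt(3)

Integrate by parts once (u = r, dv = 4*sin(r) dr).
An antiderivative is F(r) = -4*r*cos(r) + 4*sin(r).
Then F(pi/3) - F(0) = (-2*pi/3 + 2*sqrt(3)) - (0) = -2*pi/3 + 2*sqrt(3).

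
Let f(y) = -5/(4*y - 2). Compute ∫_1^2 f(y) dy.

-5*log(3)/4

An antiderivative is F(y) = -5*log(4*y - 2)/4.
Then F(2) - F(1) = (-5*log(6)/4) - (-5*log(2)/4) = -5*log(3)/4.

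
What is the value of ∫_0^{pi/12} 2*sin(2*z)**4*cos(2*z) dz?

Let u = sin(2*z), so du = 2*cos(2*z) dz. When z = 0, u = 0; when z = pi/12, u = 1/2.
The integral becomes ∫ u**4 du from 0 to 1/2, with antiderivative u**5/5.
Back in z: F(z) = sin(2*z)**5/5.
Then F(pi/12) - F(0) = (1/160) - (0) = 1/160.

1/160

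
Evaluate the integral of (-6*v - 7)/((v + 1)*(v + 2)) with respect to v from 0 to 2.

-log(96)

Factor the denominator: v**2 + 3*v + 2 = (v + 2)(v + 1).
Partial fractions: (-6*v - 7)/((v + 1)*(v + 2)) = -5/(v + 2) - 1/(v + 1).
An antiderivative is F(v) = -log(v + 1) - 5*log(v + 2).
Then F(2) - F(0) = (-10*log(2) - log(3)) - (-log(32)) = -log(96).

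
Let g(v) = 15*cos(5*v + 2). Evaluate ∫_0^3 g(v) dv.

3*sin(17) - 3*sin(2)

Let u = 5*v + 2, so du = 5 dv. When v = 0, u = 2; when v = 3, u = 17.
The integral becomes 3·∫ cos(u) du from 2 to 17, with antiderivative 3*sin(u).
Back in v: F(v) = 3*sin(5*v + 2).
Then F(3) - F(0) = (3*sin(17)) - (3*sin(2)) = 3*sin(17) - 3*sin(2).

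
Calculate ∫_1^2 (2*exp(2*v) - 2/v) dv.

-exp(2) - log(4) + exp(4)

An antiderivative is F(v) = exp(2*v) - 2*log(v).
Then F(2) - F(1) = (-log(4) + exp(4)) - (exp(2)) = -exp(2) - log(4) + exp(4).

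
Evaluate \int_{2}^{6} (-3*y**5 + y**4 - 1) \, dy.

-108756/5

By the power rule, an antiderivative is F(y) = -y**6/2 + y**5/5 - y.
Then F(6) - F(2) = (-108894/5) - (-138/5) = -108756/5.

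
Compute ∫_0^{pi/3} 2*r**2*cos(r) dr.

-2*sqrt(3) + sqrt(3)*pi**2/9 + 2*pi/3

Integrate by parts twice (u = r^2, dv = 2*cos(r) dr).
An antiderivative is F(r) = 2*r**2*sin(r) + 4*r*cos(r) - 4*sin(r).
Then F(pi/3) - F(0) = (-2*sqrt(3) + sqrt(3)*pi**2/9 + 2*pi/3) - (0) = -2*sqrt(3) + sqrt(3)*pi**2/9 + 2*pi/3.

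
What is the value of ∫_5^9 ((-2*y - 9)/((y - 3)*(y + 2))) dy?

Factor the denominator: y**2 - y - 6 = (y + 2)(y - 3).
Partial fractions: (-2*y - 9)/((y - 3)*(y + 2)) = 1/(y + 2) - 3/(y - 3).
An antiderivative is F(y) = -3*log(y - 3) + log(y + 2).
Then F(9) - F(5) = (-3*log(3) - 3*log(2) + log(11)) - (log(7/8)) = -3*log(3) - log(7) + log(11).

-3*log(3) - log(7) + log(11)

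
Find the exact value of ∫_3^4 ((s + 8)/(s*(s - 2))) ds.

log(81/8)

Factor the denominator: s**2 - 2*s = s(s - 2).
Partial fractions: (s + 8)/(s*(s - 2)) = -4/s + 5/(s - 2).
An antiderivative is F(s) = -4*log(s) + 5*log(s - 2).
Then F(4) - F(3) = (-log(8)) - (-log(81)) = log(81/8).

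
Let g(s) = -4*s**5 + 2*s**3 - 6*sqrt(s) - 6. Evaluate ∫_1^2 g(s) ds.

-73/2 - 8*sqrt(2)

By the power rule, an antiderivative is F(s) = -2*s**6/3 + s**4/2 - 4*s**(3/2) - 6*s.
Then F(2) - F(1) = (-140/3 - 8*sqrt(2)) - (-61/6) = -73/2 - 8*sqrt(2).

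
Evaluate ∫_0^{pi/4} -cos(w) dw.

An antiderivative is F(w) = -sin(w).
Then F(pi/4) - F(0) = (-sqrt(2)/2) - (0) = -sqrt(2)/2.

-sqrt(2)/2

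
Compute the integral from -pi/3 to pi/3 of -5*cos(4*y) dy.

5*sqrt(3)/4

An antiderivative is F(y) = -5*sin(4*y)/4.
Then F(pi/3) - F(-pi/3) = (5*sqrt(3)/8) - (-5*sqrt(3)/8) = 5*sqrt(3)/4.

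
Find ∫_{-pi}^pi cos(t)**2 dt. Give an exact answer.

pi

Use the identity cos^2(t) = (1 + cos(2*t))/2.
An antiderivative is F(t) = t/2 + sin(2*t)/4.
Then F(pi) - F(-pi) = (pi/2) - (-pi/2) = pi.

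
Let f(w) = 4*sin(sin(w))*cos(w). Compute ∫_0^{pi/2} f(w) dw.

4 - 4*cos(1)

Let u = sin(w), so du = cos(w) dw. When w = 0, u = 0; when w = pi/2, u = 1.
The integral becomes 4·∫ sin(u) du from 0 to 1, with antiderivative -4*cos(u).
Back in w: F(w) = -4*cos(sin(w)).
Then F(pi/2) - F(0) = (-4*cos(1)) - (-4) = 4 - 4*cos(1).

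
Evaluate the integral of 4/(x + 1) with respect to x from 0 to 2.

An antiderivative is F(x) = 4*log(x + 1).
Then F(2) - F(0) = (log(81)) - (0) = log(81).

log(81)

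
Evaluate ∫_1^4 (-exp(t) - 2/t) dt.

An antiderivative is F(t) = -exp(t) - 2*log(t).
Then F(4) - F(1) = (-exp(4) - log(16)) - (-exp(1)) = -exp(4) - log(16) + exp(1).

-exp(4) - log(16) + exp(1)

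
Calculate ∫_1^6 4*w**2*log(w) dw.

-860/9 + 288*log(2) + 288*log(3)

Integrate by parts once (u = ln w, dv = 4*w**2 dw).
An antiderivative is F(w) = 4*w**3*(3*log(w) - 1)/9.
Then F(6) - F(1) = (-96 + 288*log(2) + 288*log(3)) - (-4/9) = -860/9 + 288*log(2) + 288*log(3).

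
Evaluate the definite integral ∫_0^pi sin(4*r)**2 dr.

pi/2

Use the identity sin^2(4*r) = (1 - cos(8*r))/2.
An antiderivative is F(r) = r/2 - sin(8*r)/16.
Then F(pi) - F(0) = (pi/2) - (0) = pi/2.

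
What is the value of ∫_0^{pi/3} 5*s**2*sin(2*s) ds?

-15/8 + 5*pi**2/36 + 5*sqrt(3)*pi/12

Integrate by parts twice (u = s^2, dv = 5*sin(2*s) ds).
An antiderivative is F(s) = -5*s**2*cos(2*s)/2 + 5*s*sin(2*s)/2 + 5*cos(2*s)/4.
Then F(pi/3) - F(0) = (-5/8 + 5*pi**2/36 + 5*sqrt(3)*pi/12) - (5/4) = -15/8 + 5*pi**2/36 + 5*sqrt(3)*pi/12.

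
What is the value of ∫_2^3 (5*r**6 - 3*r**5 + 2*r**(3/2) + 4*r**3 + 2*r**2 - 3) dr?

-16*sqrt(2)/5 + 36*sqrt(3)/5 + 50941/42

By the power rule, an antiderivative is F(r) = 5*r**7/7 - r**6/2 + 4*r**(5/2)/5 + r**4 + 2*r**3/3 - 3*r.
Then F(3) - F(2) = (36*sqrt(3)/5 + 18027/14) - (16*sqrt(2)/5 + 1570/21) = -16*sqrt(2)/5 + 36*sqrt(3)/5 + 50941/42.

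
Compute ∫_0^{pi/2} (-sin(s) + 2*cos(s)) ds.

1

An antiderivative is F(s) = 2*sin(s) + cos(s).
Then F(pi/2) - F(0) = (2) - (1) = 1.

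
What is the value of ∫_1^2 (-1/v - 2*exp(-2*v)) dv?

-log(2) - exp(-2) + exp(-4)

An antiderivative is F(v) = -log(v) + exp(-2*v).
Then F(2) - F(1) = (-log(2) + exp(-4)) - (exp(-2)) = -log(2) - exp(-2) + exp(-4).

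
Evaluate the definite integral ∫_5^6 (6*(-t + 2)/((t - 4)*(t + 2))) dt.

Factor the denominator: t**2 - 2*t - 8 = (t + 2)(t - 4).
Partial fractions: 6*(-t + 2)/((t - 4)*(t + 2)) = -4/(t + 2) - 2/(t - 4).
An antiderivative is F(t) = -2*log(t - 4) - 4*log(t + 2).
Then F(6) - F(5) = (-14*log(2)) - (-4*log(7)) = -14*log(2) + 4*log(7).

-14*log(2) + 4*log(7)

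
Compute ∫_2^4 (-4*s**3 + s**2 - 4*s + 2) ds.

By the power rule, an antiderivative is F(s) = -s**4 + s**3/3 - 2*s**2 + 2*s.
Then F(4) - F(2) = (-776/3) - (-52/3) = -724/3.

-724/3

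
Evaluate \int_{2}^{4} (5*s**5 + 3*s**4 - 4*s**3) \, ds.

18576/5

By the power rule, an antiderivative is F(s) = 5*s**6/6 + 3*s**5/5 - s**4.
Then F(4) - F(2) = (56576/15) - (848/15) = 18576/5.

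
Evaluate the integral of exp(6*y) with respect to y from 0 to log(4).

Let u = exp(y), so du = exp(y) dy. When y = 0, u = 1; when y = log(4), u = 4.
The integral becomes ∫ u**5 du from 1 to 4, with antiderivative u**6/6.
Back in y: F(y) = exp(6*y)/6.
Then F(log(4)) - F(0) = (2048/3) - (1/6) = 1365/2.

1365/2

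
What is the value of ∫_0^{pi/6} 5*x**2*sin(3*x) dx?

-10/27 + 5*pi/27

Integrate by parts twice (u = x^2, dv = 5*sin(3*x) dx).
An antiderivative is F(x) = -5*x**2*cos(3*x)/3 + 10*x*sin(3*x)/9 + 10*cos(3*x)/27.
Then F(pi/6) - F(0) = (5*pi/27) - (10/27) = -10/27 + 5*pi/27.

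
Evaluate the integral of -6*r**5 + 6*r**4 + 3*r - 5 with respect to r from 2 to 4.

By the power rule, an antiderivative is F(r) = -r**6 + 6*r**5/5 + 3*r**2/2 - 5*r.
Then F(4) - F(2) = (-14316/5) - (-148/5) = -14168/5.

-14168/5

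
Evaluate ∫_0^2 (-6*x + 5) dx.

-2

By the power rule, an antiderivative is F(x) = -3*x**2 + 5*x.
Then F(2) - F(0) = (-2) - (0) = -2.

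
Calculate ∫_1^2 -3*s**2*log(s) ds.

7/3 - 8*log(2)

Integrate by parts once (u = ln s, dv = -3*s**2 ds).
An antiderivative is F(s) = -s**3*(3*log(s) - 1)/3.
Then F(2) - F(1) = (8/3 - 8*log(2)) - (1/3) = 7/3 - 8*log(2).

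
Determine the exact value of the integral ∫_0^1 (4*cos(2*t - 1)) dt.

4*sin(1)

Let u = 2*t - 1, so du = 2 dt. When t = 0, u = -1; when t = 1, u = 1.
The integral becomes 2·∫ cos(u) du from -1 to 1, with antiderivative 2*sin(u).
Back in t: F(t) = 2*sin(2*t - 1).
Then F(1) - F(0) = (2*sin(1)) - (-2*sin(1)) = 4*sin(1).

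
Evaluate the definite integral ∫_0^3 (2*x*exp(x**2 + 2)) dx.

Let u = x**2 + 2, so du = 2*x dx. When x = 0, u = 2; when x = 3, u = 11.
The integral becomes ∫ exp(u) du from 2 to 11, with antiderivative exp(u).
Back in x: F(x) = exp(x**2 + 2).
Then F(3) - F(0) = (exp(11)) - (exp(2)) = -exp(2) + exp(11).

-exp(2) + exp(11)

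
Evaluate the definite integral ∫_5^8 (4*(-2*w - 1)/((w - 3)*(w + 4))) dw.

-4*log(5) - 4*log(2) + 4*log(3)

Factor the denominator: w**2 + w - 12 = (w + 4)(w - 3).
Partial fractions: 4*(-2*w - 1)/((w - 3)*(w + 4)) = -4/(w + 4) - 4/(w - 3).
An antiderivative is F(w) = -4*log(w - 3) - 4*log(w + 4).
Then F(8) - F(5) = (-4*log(5) - 8*log(2) - 4*log(3)) - (-8*log(3) - 4*log(2)) = -4*log(5) - 4*log(2) + 4*log(3).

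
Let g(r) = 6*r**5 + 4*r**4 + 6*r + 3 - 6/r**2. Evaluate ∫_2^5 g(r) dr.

90528/5

By the power rule, an antiderivative is F(r) = r**6 + 4*r**5/5 + 3*r**2 + 3*r + 6/r.
Then F(5) - F(2) = (91081/5) - (553/5) = 90528/5.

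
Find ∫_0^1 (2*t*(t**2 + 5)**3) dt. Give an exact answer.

671/4

Let u = t**2 + 5, so du = 2*t dt. When t = 0, u = 5; when t = 1, u = 6.
The integral becomes ∫ u**3 du from 5 to 6, with antiderivative u**4/4.
Back in t: F(t) = (t**2 + 5)**4/4.
Then F(1) - F(0) = (324) - (625/4) = 671/4.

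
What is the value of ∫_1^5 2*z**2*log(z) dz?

-248/9 + 250*log(5)/3

Integrate by parts once (u = ln z, dv = 2*z**2 dz).
An antiderivative is F(z) = 2*z**3*(3*log(z) - 1)/9.
Then F(5) - F(1) = (-250/9 + 250*log(5)/3) - (-2/9) = -248/9 + 250*log(5)/3.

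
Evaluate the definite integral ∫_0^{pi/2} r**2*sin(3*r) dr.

Integrate by parts twice (u = r^2, dv = sin(3*r) dr).
An antiderivative is F(r) = -r**2*cos(3*r)/3 + 2*r*sin(3*r)/9 + 2*cos(3*r)/27.
Then F(pi/2) - F(0) = (-pi/9) - (2/27) = -pi/9 - 2/27.

-pi/9 - 2/27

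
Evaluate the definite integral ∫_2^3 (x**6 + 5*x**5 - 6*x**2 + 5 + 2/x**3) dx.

205493/252

By the power rule, an antiderivative is F(x) = x**7/7 + 5*x**6/6 - 2*x**3 + 5*x - 1/x**2.
Then F(3) - F(2) = (110983/126) - (5491/84) = 205493/252.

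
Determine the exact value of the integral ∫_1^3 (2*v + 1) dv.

10

By the power rule, an antiderivative is F(v) = v**2 + v.
Then F(3) - F(1) = (12) - (2) = 10.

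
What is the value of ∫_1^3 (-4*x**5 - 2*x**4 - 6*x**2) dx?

By the power rule, an antiderivative is F(x) = -2*x**6/3 - 2*x**5/5 - 2*x**3.
Then F(3) - F(1) = (-3186/5) - (-46/15) = -9512/15.

-9512/15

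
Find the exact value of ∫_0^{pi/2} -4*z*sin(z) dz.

Integrate by parts once (u = z, dv = -4*sin(z) dz).
An antiderivative is F(z) = 4*z*cos(z) - 4*sin(z).
Then F(pi/2) - F(0) = (-4) - (0) = -4.

-4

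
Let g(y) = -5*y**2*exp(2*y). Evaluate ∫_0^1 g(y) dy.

5/4 - 5*exp(2)/4

Integrate by parts twice (u = y^2, dv = -5*exp(2*y) dy).
An antiderivative is F(y) = (-10*y**2 + 10*y - 5)*exp(2*y)/4.
Then F(1) - F(0) = (-5*exp(2)/4) - (-5/4) = 5/4 - 5*exp(2)/4.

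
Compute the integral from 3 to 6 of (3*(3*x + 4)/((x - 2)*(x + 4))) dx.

-4*log(7) + 4*log(5) + 14*log(2)

Factor the denominator: x**2 + 2*x - 8 = (x + 4)(x - 2).
Partial fractions: 3*(3*x + 4)/((x - 2)*(x + 4)) = 4/(x + 4) + 5/(x - 2).
An antiderivative is F(x) = 5*log(x - 2) + 4*log(x + 4).
Then F(6) - F(3) = (4*log(5) + 14*log(2)) - (4*log(7)) = -4*log(7) + 4*log(5) + 14*log(2).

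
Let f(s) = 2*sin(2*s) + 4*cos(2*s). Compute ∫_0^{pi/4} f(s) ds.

3

An antiderivative is F(s) = 2*sin(2*s) - cos(2*s).
Then F(pi/4) - F(0) = (2) - (-1) = 3.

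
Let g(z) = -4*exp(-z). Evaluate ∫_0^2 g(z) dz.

An antiderivative is F(z) = 4*exp(-z).
Then F(2) - F(0) = (4*exp(-2)) - (4) = -4 + 4*exp(-2).

-4 + 4*exp(-2)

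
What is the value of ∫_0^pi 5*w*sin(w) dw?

5*pi

Integrate by parts once (u = w, dv = 5*sin(w) dw).
An antiderivative is F(w) = -5*w*cos(w) + 5*sin(w).
Then F(pi) - F(0) = (5*pi) - (0) = 5*pi.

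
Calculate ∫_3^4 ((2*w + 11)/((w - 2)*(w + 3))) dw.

log(48/7)

Factor the denominator: w**2 + w - 6 = (w + 3)(w - 2).
Partial fractions: (2*w + 11)/((w - 2)*(w + 3)) = -1/(w + 3) + 3/(w - 2).
An antiderivative is F(w) = 3*log(w - 2) - log(w + 3).
Then F(4) - F(3) = (log(8/7)) - (-log(6)) = log(48/7).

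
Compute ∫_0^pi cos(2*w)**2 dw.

pi/2

Use the identity cos^2(2*w) = (1 + cos(4*w))/2.
An antiderivative is F(w) = w/2 + sin(4*w)/8.
Then F(pi) - F(0) = (pi/2) - (0) = pi/2.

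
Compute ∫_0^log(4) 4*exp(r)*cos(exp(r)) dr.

Let u = exp(r), so du = exp(r) dr. When r = 0, u = 1; when r = log(4), u = 4.
The integral becomes 4·∫ cos(u) du from 1 to 4, with antiderivative 4*sin(u).
Back in r: F(r) = 4*sin(exp(r)).
Then F(log(4)) - F(0) = (4*sin(4)) - (4*sin(1)) = -4*sin(1) + 4*sin(4).

-4*sin(1) + 4*sin(4)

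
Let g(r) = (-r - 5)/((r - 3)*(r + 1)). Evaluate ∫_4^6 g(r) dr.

log(7/45)

Factor the denominator: r**2 - 2*r - 3 = (r + 1)(r - 3).
Partial fractions: (-r - 5)/((r - 3)*(r + 1)) = 1/(r + 1) - 2/(r - 3).
An antiderivative is F(r) = -2*log(r - 3) + log(r + 1).
Then F(6) - F(4) = (log(7/9)) - (log(5)) = log(7/45).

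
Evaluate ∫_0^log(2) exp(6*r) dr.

Let u = exp(r), so du = exp(r) dr. When r = 0, u = 1; when r = log(2), u = 2.
The integral becomes ∫ u**5 du from 1 to 2, with antiderivative u**6/6.
Back in r: F(r) = exp(6*r)/6.
Then F(log(2)) - F(0) = (32/3) - (1/6) = 21/2.

21/2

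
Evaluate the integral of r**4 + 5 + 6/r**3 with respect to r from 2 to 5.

By the power rule, an antiderivative is F(r) = r**5/5 + 5*r - 3/r**2.
Then F(5) - F(2) = (16247/25) - (313/20) = 63423/100.

63423/100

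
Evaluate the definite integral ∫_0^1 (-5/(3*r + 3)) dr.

An antiderivative is F(r) = -5*log(3*r + 3)/3.
Then F(1) - F(0) = (-5*log(6)/3) - (-5*log(3)/3) = -5*log(2)/3.

-5*log(2)/3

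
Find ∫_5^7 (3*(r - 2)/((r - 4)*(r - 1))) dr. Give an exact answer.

Factor the denominator: r**2 - 5*r + 4 = (r - 1)(r - 4).
Partial fractions: 3*(r - 2)/((r - 4)*(r - 1)) = 1/(r - 1) + 2/(r - 4).
An antiderivative is F(r) = 2*log(r - 4) + log(r - 1).
Then F(7) - F(5) = (log(54)) - (log(4)) = log(27/2).

log(27/2)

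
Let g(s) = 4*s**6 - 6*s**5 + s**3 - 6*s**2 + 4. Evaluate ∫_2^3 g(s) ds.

By the power rule, an antiderivative is F(s) = 4*s**7/7 - s**6 + s**4/4 - 2*s**3 + 4*s.
Then F(3) - F(2) = (13971/28) - (36/7) = 13827/28.

13827/28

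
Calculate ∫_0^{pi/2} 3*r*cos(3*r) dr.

-pi/2 - 1/3

Integrate by parts once (u = r, dv = 3*cos(3*r) dr).
An antiderivative is F(r) = r*sin(3*r) + cos(3*r)/3.
Then F(pi/2) - F(0) = (-pi/2) - (1/3) = -pi/2 - 1/3.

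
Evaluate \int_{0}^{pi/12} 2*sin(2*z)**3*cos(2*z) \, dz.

1/64

Let u = sin(2*z), so du = 2*cos(2*z) dz. When z = 0, u = 0; when z = pi/12, u = 1/2.
The integral becomes ∫ u**3 du from 0 to 1/2, with antiderivative u**4/4.
Back in z: F(z) = sin(2*z)**4/4.
Then F(pi/12) - F(0) = (1/64) - (0) = 1/64.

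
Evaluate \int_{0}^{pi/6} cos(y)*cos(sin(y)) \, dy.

sin(1/2)

Let u = sin(y), so du = cos(y) dy. When y = 0, u = 0; when y = pi/6, u = 1/2.
The integral becomes ∫ cos(u) du from 0 to 1/2, with antiderivative sin(u).
Back in y: F(y) = sin(sin(y)).
Then F(pi/6) - F(0) = (sin(1/2)) - (0) = sin(1/2).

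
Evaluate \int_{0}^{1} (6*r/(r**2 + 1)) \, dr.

log(8)

Let u = r**2 + 1, so du = 2*r dr. When r = 0, u = 1; when r = 1, u = 2.
The integral becomes 3·∫ 1/u du from 1 to 2, with antiderivative 3*log(u).
Back in r: F(r) = 3*log(r**2 + 1).
Then F(1) - F(0) = (log(8)) - (0) = log(8).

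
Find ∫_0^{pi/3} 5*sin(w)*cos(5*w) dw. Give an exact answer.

Use the identity sin(w)cos(5*w) = [sin(6*w) + sin(-4*w)]/2.
An antiderivative is F(w) = 5*cos(4*w)/8 - 5*cos(6*w)/12.
Then F(pi/3) - F(0) = (-35/48) - (5/24) = -15/16.

-15/16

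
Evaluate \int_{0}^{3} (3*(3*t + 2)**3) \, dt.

14625/4

Let u = 3*t + 2, so du = 3 dt. When t = 0, u = 2; when t = 3, u = 11.
The integral becomes ∫ u**3 du from 2 to 11, with antiderivative u**4/4.
Back in t: F(t) = (3*t + 2)**4/4.
Then F(3) - F(0) = (14641/4) - (4) = 14625/4.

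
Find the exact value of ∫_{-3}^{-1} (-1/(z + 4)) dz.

-log(3)

An antiderivative is F(z) = -log(z + 4).
Then F(-1) - F(-3) = (-log(3)) - (0) = -log(3).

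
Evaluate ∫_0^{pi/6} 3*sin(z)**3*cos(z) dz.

Let u = sin(z), so du = cos(z) dz. When z = 0, u = 0; when z = pi/6, u = 1/2.
The integral becomes 3·∫ u**3 du from 0 to 1/2, with antiderivative 3*u**4/4.
Back in z: F(z) = 3*sin(z)**4/4.
Then F(pi/6) - F(0) = (3/64) - (0) = 3/64.

3/64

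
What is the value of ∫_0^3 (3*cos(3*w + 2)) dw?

sin(11) - sin(2)

Let u = 3*w + 2, so du = 3 dw. When w = 0, u = 2; when w = 3, u = 11.
The integral becomes ∫ cos(u) du from 2 to 11, with antiderivative sin(u).
Back in w: F(w) = sin(3*w + 2).
Then F(3) - F(0) = (sin(11)) - (sin(2)) = sin(11) - sin(2).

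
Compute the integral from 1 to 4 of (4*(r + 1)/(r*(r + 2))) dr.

Factor the denominator: r**2 + 2*r = (r + 2)r.
Partial fractions: 4*(r + 1)/(r*(r + 2)) = 2/(r + 2) + 2/r.
An antiderivative is F(r) = 2*log(r) + 2*log(r + 2).
Then F(4) - F(1) = (2*log(3) + 6*log(2)) - (log(9)) = log(64).

log(64)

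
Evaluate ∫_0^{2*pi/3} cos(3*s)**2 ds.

Use the identity cos^2(3*s) = (1 + cos(6*s))/2.
An antiderivative is F(s) = s/2 + sin(6*s)/12.
Then F(2*pi/3) - F(0) = (pi/3) - (0) = pi/3.

pi/3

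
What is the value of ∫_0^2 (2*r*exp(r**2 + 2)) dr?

-exp(2) + exp(6)

Let u = r**2 + 2, so du = 2*r dr. When r = 0, u = 2; when r = 2, u = 6.
The integral becomes ∫ exp(u) du from 2 to 6, with antiderivative exp(u).
Back in r: F(r) = exp(r**2 + 2).
Then F(2) - F(0) = (exp(6)) - (exp(2)) = -exp(2) + exp(6).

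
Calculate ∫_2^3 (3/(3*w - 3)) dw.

An antiderivative is F(w) = log(3*w - 3).
Then F(3) - F(2) = (log(6)) - (log(3)) = log(2).

log(2)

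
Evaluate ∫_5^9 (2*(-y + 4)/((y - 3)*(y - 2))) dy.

Factor the denominator: y**2 - 5*y + 6 = (y - 2)(y - 3).
Partial fractions: 2*(-y + 4)/((y - 3)*(y - 2)) = -4/(y - 2) + 2/(y - 3).
An antiderivative is F(y) = 2*log(y - 3) - 4*log(y - 2).
Then F(9) - F(5) = (-4*log(7) + 2*log(2) + 2*log(3)) - (log(4/81)) = -4*log(7) + 6*log(3).

-4*log(7) + 6*log(3)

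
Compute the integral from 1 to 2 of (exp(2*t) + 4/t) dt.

-exp(2)/2 + log(16) + exp(4)/2

An antiderivative is F(t) = exp(2*t)/2 + 4*log(t).
Then F(2) - F(1) = (log(16) + exp(4)/2) - (exp(2)/2) = -exp(2)/2 + log(16) + exp(4)/2.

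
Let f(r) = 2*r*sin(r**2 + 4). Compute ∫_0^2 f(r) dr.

cos(4) - cos(8)

Let u = r**2 + 4, so du = 2*r dr. When r = 0, u = 4; when r = 2, u = 8.
The integral becomes ∫ sin(u) du from 4 to 8, with antiderivative -cos(u).
Back in r: F(r) = -cos(r**2 + 4).
Then F(2) - F(0) = (-cos(8)) - (-cos(4)) = cos(4) - cos(8).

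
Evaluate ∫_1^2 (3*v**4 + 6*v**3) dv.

411/10

By the power rule, an antiderivative is F(v) = 3*v**5/5 + 3*v**4/2.
Then F(2) - F(1) = (216/5) - (21/10) = 411/10.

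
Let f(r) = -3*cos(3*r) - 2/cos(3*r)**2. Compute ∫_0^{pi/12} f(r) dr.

-sqrt(2)/2 - 2/3

An antiderivative is F(r) = -sin(3*r) - 2*tan(3*r)/3.
Then F(pi/12) - F(0) = (-sqrt(2)/2 - 2/3) - (0) = -sqrt(2)/2 - 2/3.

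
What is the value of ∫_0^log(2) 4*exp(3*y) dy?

Let u = exp(y), so du = exp(y) dy. When y = 0, u = 1; when y = log(2), u = 2.
The integral becomes 4·∫ u**2 du from 1 to 2, with antiderivative 4*u**3/3.
Back in y: F(y) = 4*exp(3*y)/3.
Then F(log(2)) - F(0) = (32/3) - (4/3) = 28/3.

28/3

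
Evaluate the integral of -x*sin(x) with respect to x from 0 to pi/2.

Integrate by parts once (u = x, dv = -sin(x) dx).
An antiderivative is F(x) = x*cos(x) - sin(x).
Then F(pi/2) - F(0) = (-1) - (0) = -1.

-1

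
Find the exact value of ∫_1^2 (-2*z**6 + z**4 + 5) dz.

By the power rule, an antiderivative is F(z) = -2*z**7/7 + z**5/5 + 5*z.
Then F(2) - F(1) = (-706/35) - (172/35) = -878/35.

-878/35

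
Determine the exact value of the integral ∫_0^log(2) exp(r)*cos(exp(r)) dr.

Let u = exp(r), so du = exp(r) dr. When r = 0, u = 1; when r = log(2), u = 2.
The integral becomes ∫ cos(u) du from 1 to 2, with antiderivative sin(u).
Back in r: F(r) = sin(exp(r)).
Then F(log(2)) - F(0) = (sin(2)) - (sin(1)) = -sin(1) + sin(2).

-sin(1) + sin(2)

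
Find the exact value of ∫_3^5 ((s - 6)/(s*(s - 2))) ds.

Factor the denominator: s**2 - 2*s = s(s - 2).
Partial fractions: (s - 6)/(s*(s - 2)) = 3/s - 2/(s - 2).
An antiderivative is F(s) = 3*log(s) - 2*log(s - 2).
Then F(5) - F(3) = (-2*log(3) + 3*log(5)) - (log(27)) = -5*log(3) + 3*log(5).

-5*log(3) + 3*log(5)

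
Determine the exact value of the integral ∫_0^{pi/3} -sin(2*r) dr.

An antiderivative is F(r) = cos(2*r)/2.
Then F(pi/3) - F(0) = (-1/4) - (1/2) = -3/4.

-3/4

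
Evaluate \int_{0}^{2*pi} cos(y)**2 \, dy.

Use the identity cos^2(y) = (1 + cos(2*y))/2.
An antiderivative is F(y) = y/2 + sin(2*y)/4.
Then F(2*pi) - F(0) = (pi) - (0) = pi.

pi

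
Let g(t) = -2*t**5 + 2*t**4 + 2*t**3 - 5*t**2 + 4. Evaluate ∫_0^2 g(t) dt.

-88/15

By the power rule, an antiderivative is F(t) = -t**6/3 + 2*t**5/5 + t**4/2 - 5*t**3/3 + 4*t.
Then F(2) - F(0) = (-88/15) - (0) = -88/15.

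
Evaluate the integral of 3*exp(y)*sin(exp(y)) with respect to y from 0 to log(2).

Let u = exp(y), so du = exp(y) dy. When y = 0, u = 1; when y = log(2), u = 2.
The integral becomes 3·∫ sin(u) du from 1 to 2, with antiderivative -3*cos(u).
Back in y: F(y) = -3*cos(exp(y)).
Then F(log(2)) - F(0) = (-3*cos(2)) - (-3*cos(1)) = -3*cos(2) + 3*cos(1).

-3*cos(2) + 3*cos(1)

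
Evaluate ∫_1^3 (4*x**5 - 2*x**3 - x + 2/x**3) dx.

By the power rule, an antiderivative is F(x) = 2*x**6/3 - x**4/2 - x**2/2 - 1/x**2.
Then F(3) - F(1) = (3968/9) - (-4/3) = 3980/9.

3980/9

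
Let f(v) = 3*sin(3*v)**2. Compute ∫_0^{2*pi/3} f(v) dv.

Use the identity sin^2(3*v) = (1 - cos(6*v))/2.
An antiderivative is F(v) = 3*v/2 - sin(6*v)/4.
Then F(2*pi/3) - F(0) = (pi) - (0) = pi.

pi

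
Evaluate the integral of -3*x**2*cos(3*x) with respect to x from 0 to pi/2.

Integrate by parts twice (u = x^2, dv = -3*cos(3*x) dx).
An antiderivative is F(x) = -x**2*sin(3*x) - 2*x*cos(3*x)/3 + 2*sin(3*x)/9.
Then F(pi/2) - F(0) = (-2/9 + pi**2/4) - (0) = -2/9 + pi**2/4.

-2/9 + pi**2/4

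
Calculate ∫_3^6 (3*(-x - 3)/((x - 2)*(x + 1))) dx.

-14*log(2) + 2*log(7)

Factor the denominator: x**2 - x - 2 = (x + 1)(x - 2).
Partial fractions: 3*(-x - 3)/((x - 2)*(x + 1)) = 2/(x + 1) - 5/(x - 2).
An antiderivative is F(x) = -5*log(x - 2) + 2*log(x + 1).
Then F(6) - F(3) = (-10*log(2) + 2*log(7)) - (log(16)) = -14*log(2) + 2*log(7).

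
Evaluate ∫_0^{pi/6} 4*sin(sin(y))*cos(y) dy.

4 - 4*cos(1/2)

Let u = sin(y), so du = cos(y) dy. When y = 0, u = 0; when y = pi/6, u = 1/2.
The integral becomes 4·∫ sin(u) du from 0 to 1/2, with antiderivative -4*cos(u).
Back in y: F(y) = -4*cos(sin(y)).
Then F(pi/6) - F(0) = (-4*cos(1/2)) - (-4) = 4 - 4*cos(1/2).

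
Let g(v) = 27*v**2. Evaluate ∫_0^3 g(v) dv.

Let u = 3*v, so du = 3 dv. When v = 0, u = 0; when v = 3, u = 9.
The integral becomes ∫ u**2 du from 0 to 9, with antiderivative u**3/3.
Back in v: F(v) = 9*v**3.
Then F(3) - F(0) = (243) - (0) = 243.

243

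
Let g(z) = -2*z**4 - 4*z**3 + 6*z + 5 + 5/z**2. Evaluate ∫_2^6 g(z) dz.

-63899/15

By the power rule, an antiderivative is F(z) = -2*z**5/5 - z**4 + 3*z**2 + 5*z - 5/z.
Then F(6) - F(2) = (-128077/30) - (-93/10) = -63899/15.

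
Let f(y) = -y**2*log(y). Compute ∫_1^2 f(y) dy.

7/9 - 8*log(2)/3

Integrate by parts once (u = ln y, dv = -y**2 dy).
An antiderivative is F(y) = -y**3*(3*log(y) - 1)/9.
Then F(2) - F(1) = (8/9 - 8*log(2)/3) - (1/9) = 7/9 - 8*log(2)/3.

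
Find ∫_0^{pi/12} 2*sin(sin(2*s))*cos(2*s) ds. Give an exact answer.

1 - cos(1/2)

Let u = sin(2*s), so du = 2*cos(2*s) ds. When s = 0, u = 0; when s = pi/12, u = 1/2.
The integral becomes ∫ sin(u) du from 0 to 1/2, with antiderivative -cos(u).
Back in s: F(s) = -cos(sin(2*s)).
Then F(pi/12) - F(0) = (-cos(1/2)) - (-1) = 1 - cos(1/2).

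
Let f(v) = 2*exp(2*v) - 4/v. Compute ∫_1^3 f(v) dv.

An antiderivative is F(v) = exp(2*v) - 4*log(v).
Then F(3) - F(1) = (-log(81) + exp(6)) - (exp(2)) = -exp(2) - log(81) + exp(6).

-exp(2) - log(81) + exp(6)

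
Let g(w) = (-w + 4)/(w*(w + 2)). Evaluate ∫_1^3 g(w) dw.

Factor the denominator: w**2 + 2*w = (w + 2)w.
Partial fractions: (-w + 4)/(w*(w + 2)) = -3/(w + 2) + 2/w.
An antiderivative is F(w) = 2*log(w) - 3*log(w + 2).
Then F(3) - F(1) = (-3*log(5) + 2*log(3)) - (-log(27)) = -3*log(5) + 5*log(3).

-3*log(5) + 5*log(3)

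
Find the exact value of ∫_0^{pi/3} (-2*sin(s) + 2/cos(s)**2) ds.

-1 + 2*sqrt(3)

An antiderivative is F(s) = 2*cos(s) + 2*tan(s).
Then F(pi/3) - F(0) = (1 + 2*sqrt(3)) - (2) = -1 + 2*sqrt(3).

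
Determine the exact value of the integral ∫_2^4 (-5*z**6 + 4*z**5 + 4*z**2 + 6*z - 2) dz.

-185152/21

By the power rule, an antiderivative is F(z) = -5*z**7/7 + 2*z**6/3 + 4*z**3/3 + 3*z**2 - 2*z.
Then F(4) - F(2) = (-61928/7) - (-632/21) = -185152/21.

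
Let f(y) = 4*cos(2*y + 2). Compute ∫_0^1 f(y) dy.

Let u = 2*y + 2, so du = 2 dy. When y = 0, u = 2; when y = 1, u = 4.
The integral becomes 2·∫ cos(u) du from 2 to 4, with antiderivative 2*sin(u).
Back in y: F(y) = 2*sin(2*y + 2).
Then F(1) - F(0) = (2*sin(4)) - (2*sin(2)) = -2*sin(2) + 2*sin(4).

-2*sin(2) + 2*sin(4)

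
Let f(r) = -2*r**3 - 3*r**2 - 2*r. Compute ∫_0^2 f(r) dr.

By the power rule, an antiderivative is F(r) = -r**4/2 - r**3 - r**2.
Then F(2) - F(0) = (-20) - (0) = -20.

-20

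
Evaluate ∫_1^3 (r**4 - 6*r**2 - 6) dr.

By the power rule, an antiderivative is F(r) = r**5/5 - 2*r**3 - 6*r.
Then F(3) - F(1) = (-117/5) - (-39/5) = -78/5.

-78/5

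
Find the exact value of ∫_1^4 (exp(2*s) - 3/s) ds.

-log(64) - exp(2)/2 + exp(8)/2

An antiderivative is F(s) = exp(2*s)/2 - 3*log(s).
Then F(4) - F(1) = (-log(64) + exp(8)/2) - (exp(2)/2) = -log(64) - exp(2)/2 + exp(8)/2.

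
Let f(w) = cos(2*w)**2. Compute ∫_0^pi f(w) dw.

pi/2

Use the identity cos^2(2*w) = (1 + cos(4*w))/2.
An antiderivative is F(w) = w/2 + sin(4*w)/8.
Then F(pi) - F(0) = (pi/2) - (0) = pi/2.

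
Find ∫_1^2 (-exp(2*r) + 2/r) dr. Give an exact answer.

-exp(4)/2 + log(4) + exp(2)/2

An antiderivative is F(r) = -exp(2*r)/2 + 2*log(r).
Then F(2) - F(1) = (-exp(4)/2 + log(4)) - (-exp(2)/2) = -exp(4)/2 + log(4) + exp(2)/2.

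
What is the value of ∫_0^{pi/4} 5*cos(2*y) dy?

5/2

An antiderivative is F(y) = 5*sin(2*y)/2.
Then F(pi/4) - F(0) = (5/2) - (0) = 5/2.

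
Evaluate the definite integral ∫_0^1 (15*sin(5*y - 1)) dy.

Let u = 5*y - 1, so du = 5 dy. When y = 0, u = -1; when y = 1, u = 4.
The integral becomes 3·∫ sin(u) du from -1 to 4, with antiderivative -3*cos(u).
Back in y: F(y) = -3*cos(5*y - 1).
Then F(1) - F(0) = (-3*cos(4)) - (-3*cos(1)) = 3*cos(1) - 3*cos(4).

3*cos(1) - 3*cos(4)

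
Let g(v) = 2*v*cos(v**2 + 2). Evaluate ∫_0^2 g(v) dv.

Let u = v**2 + 2, so du = 2*v dv. When v = 0, u = 2; when v = 2, u = 6.
The integral becomes ∫ cos(u) du from 2 to 6, with antiderivative sin(u).
Back in v: F(v) = sin(v**2 + 2).
Then F(2) - F(0) = (sin(6)) - (sin(2)) = -sin(2) + sin(6).

-sin(2) + sin(6)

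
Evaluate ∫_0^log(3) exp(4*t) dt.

20

Let u = exp(t), so du = exp(t) dt. When t = 0, u = 1; when t = log(3), u = 3.
The integral becomes ∫ u**3 du from 1 to 3, with antiderivative u**4/4.
Back in t: F(t) = exp(4*t)/4.
Then F(log(3)) - F(0) = (81/4) - (1/4) = 20.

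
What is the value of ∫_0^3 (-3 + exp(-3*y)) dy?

An antiderivative is F(y) = -3*y - exp(-3*y)/3.
Then F(3) - F(0) = (-9 - exp(-9)/3) - (-1/3) = -26/3 - exp(-9)/3.

-26/3 - exp(-9)/3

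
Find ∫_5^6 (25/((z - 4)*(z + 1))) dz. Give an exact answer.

-5*log(7) + 5*log(3) + 10*log(2)

Factor the denominator: z**2 - 3*z - 4 = (z + 1)(z - 4).
Partial fractions: 25/((z - 4)*(z + 1)) = -5/(z + 1) + 5/(z - 4).
An antiderivative is F(z) = 5*log(z - 4) - 5*log(z + 1).
Then F(6) - F(5) = (-5*log(7) + 5*log(2)) - (-5*log(3) - 5*log(2)) = -5*log(7) + 5*log(3) + 10*log(2).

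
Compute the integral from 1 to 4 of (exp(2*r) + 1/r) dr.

-exp(2)/2 + log(4) + exp(8)/2

An antiderivative is F(r) = exp(2*r)/2 + log(r).
Then F(4) - F(1) = (log(4) + exp(8)/2) - (exp(2)/2) = -exp(2)/2 + log(4) + exp(8)/2.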